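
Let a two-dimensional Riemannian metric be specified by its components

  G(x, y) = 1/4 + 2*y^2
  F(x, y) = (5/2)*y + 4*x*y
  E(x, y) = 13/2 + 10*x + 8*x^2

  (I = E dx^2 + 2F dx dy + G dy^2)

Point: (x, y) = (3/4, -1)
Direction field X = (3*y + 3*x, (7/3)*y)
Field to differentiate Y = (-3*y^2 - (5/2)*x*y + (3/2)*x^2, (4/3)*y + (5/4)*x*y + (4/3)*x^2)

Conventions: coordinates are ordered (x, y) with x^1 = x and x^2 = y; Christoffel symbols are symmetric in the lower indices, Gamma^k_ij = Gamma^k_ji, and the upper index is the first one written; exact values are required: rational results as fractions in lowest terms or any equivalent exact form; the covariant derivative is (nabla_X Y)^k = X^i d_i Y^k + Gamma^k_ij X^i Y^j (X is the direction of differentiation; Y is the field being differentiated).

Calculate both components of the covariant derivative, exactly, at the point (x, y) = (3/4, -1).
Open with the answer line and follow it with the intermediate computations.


Answer: (nabla_X Y)^x = -666079/52416, (nabla_X Y)^y = -215357/26208

E = 37/2, F = -11/2, G = 9/4 at the point
E_x = 22, E_y = 0, F_x = -4, F_y = 11/2, G_x = 0, G_y = -4
EG - F^2 = 91/8;  g^inv = (8/91) * [[9/4, 11/2], [11/2, 37/2]]
first-kind symbols [ij,l] = (1/2)(d_i g_jl + d_j g_il - d_l g_ij): [xx,x] = E_x/2 = 11, [xx,y] = F_x - E_y/2 = -4, [xy,x] = E_y/2 = 0, [xy,y] = G_x/2 = 0, [yy,x] = F_y - G_x/2 = 11/2, [yy,y] = G_y/2 = -2
Gamma^x_ij = (G*[ij,x] - F*[ij,y])/(EG - F^2), Gamma^y_ij = (E*[ij,y] - F*[ij,x])/(EG - F^2)
Gamma_xxx = 22/91, Gamma_xxy = 0, Gamma_xyy = 11/91, Gamma_yxx = -108/91, Gamma_yxy = 0, Gamma_yyy = -54/91
X = (-3/4, -7/3), Y = (-9/32, -73/48) at the point


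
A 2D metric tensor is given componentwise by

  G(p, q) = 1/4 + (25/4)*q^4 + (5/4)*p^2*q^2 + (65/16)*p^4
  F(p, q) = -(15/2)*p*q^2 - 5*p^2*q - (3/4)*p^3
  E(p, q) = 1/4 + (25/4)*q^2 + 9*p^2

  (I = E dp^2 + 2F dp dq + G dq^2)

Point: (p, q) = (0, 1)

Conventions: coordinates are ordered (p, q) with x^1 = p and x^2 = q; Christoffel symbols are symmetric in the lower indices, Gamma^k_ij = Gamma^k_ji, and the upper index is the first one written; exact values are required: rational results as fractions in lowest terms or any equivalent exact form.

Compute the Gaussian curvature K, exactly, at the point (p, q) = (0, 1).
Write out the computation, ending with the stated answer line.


E = 13/2, F = 0, G = 13/2, EG - F^2 = 169/4 at the point
E_p = 0, E_q = 25/2, F_p = -15/2, F_q = 0, G_p = 0, G_q = 25
E_qq = 25/2, F_pq = -15, G_pp = 5/2
Evaluate Brioschi's two determinant matrices M1, M2 and divide by (EG - F^2)^2.
M1 = [[-E_qq/2 + F_pq - G_pp/2, E_p/2, F_p - E_q/2], [F_q - G_p/2, E, F], [G_q/2, F, G]] = [[-45/2, 0, -55/4], [0, 13/2, 0], [25/2, 0, 13/2]]; det M1 = 2665/16
M2 = [[0, E_q/2, G_p/2], [E_q/2, E, F], [G_p/2, F, G]] = [[0, 25/4, 0], [25/4, 13/2, 0], [0, 0, 13/2]]; det M2 = -8125/32
det M1 - det M2 = 13455/32; K = 13455/32 / (169/4)^2 = 1035/4394

Answer: K = 1035/4394


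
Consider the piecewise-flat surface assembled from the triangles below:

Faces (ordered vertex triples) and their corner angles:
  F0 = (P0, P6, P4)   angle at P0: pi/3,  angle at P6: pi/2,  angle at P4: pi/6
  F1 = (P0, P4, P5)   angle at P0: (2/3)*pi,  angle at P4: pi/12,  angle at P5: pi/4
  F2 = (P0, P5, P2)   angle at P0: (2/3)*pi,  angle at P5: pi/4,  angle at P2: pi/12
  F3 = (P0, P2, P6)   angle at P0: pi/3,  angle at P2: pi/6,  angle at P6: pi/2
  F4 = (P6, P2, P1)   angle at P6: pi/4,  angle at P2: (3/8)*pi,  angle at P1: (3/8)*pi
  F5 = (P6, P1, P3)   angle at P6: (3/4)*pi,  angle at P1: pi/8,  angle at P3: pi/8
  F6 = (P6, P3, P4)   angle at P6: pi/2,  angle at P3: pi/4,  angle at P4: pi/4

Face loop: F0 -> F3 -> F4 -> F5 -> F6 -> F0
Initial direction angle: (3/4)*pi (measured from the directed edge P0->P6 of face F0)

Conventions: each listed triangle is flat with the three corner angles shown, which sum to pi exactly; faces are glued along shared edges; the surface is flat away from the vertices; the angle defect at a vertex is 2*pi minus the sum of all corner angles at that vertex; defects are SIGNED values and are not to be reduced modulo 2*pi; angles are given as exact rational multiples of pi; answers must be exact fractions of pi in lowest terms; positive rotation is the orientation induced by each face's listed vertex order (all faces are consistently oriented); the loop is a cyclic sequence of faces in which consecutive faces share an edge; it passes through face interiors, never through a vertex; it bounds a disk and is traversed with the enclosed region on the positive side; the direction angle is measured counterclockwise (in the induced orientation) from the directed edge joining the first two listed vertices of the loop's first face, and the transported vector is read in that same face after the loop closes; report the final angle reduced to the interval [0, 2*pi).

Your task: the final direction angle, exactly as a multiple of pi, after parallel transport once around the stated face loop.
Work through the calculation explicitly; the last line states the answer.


enclosed vertex P6: corner angles sum to (5/2)*pi, defect = 2*pi - (5/2)*pi = -pi/2
by Gauss-Bonnet the loop rotates the vector by the enclosed defect sum (positive orientation, mod 2*pi)
final angle = (3/4)*pi - pi/2 = pi/4 (mod 2*pi)

Answer: final direction angle = pi/4


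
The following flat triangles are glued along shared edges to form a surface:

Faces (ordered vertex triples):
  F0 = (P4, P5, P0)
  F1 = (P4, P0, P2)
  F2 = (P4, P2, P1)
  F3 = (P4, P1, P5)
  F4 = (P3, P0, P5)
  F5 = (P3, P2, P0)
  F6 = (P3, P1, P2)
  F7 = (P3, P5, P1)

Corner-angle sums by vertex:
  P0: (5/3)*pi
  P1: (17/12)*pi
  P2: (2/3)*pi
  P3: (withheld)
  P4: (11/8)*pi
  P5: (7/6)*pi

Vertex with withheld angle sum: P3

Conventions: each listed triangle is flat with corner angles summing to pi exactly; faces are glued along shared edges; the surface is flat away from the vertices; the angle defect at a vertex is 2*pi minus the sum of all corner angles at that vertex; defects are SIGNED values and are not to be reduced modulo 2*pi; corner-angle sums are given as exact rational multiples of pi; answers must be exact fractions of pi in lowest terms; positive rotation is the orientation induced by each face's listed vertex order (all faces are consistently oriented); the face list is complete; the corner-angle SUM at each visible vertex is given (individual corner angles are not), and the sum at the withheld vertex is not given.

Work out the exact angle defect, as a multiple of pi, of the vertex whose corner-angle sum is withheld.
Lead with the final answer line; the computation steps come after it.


Answer: defect(P3) = (7/24)*pi

V = 6, E = 12, F = 8; chi = V - E + F = 2
Gauss-Bonnet: total defect = 2*pi*chi = 4*pi; visible defects sum to (89/24)*pi


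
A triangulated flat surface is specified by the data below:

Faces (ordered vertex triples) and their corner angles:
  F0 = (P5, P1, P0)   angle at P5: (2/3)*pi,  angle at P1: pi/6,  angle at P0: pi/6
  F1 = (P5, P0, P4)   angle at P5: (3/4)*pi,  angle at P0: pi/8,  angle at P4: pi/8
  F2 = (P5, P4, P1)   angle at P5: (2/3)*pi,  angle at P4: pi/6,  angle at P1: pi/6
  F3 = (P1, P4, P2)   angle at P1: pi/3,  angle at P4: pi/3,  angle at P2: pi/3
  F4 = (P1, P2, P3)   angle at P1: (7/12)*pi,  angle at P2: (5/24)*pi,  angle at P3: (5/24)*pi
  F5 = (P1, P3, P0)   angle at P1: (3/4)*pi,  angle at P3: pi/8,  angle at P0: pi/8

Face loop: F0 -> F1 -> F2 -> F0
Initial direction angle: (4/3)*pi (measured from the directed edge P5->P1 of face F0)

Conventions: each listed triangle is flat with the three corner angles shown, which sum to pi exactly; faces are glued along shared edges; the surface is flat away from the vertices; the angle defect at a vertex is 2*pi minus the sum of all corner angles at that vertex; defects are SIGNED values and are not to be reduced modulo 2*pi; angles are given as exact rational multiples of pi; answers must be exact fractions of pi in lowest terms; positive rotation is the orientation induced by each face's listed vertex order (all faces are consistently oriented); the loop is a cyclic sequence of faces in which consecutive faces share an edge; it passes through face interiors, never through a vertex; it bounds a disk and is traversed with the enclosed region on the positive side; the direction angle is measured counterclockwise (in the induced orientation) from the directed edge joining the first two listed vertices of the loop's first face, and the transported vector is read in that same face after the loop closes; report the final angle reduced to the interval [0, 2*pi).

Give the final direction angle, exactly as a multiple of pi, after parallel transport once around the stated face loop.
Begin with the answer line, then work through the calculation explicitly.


Answer: final direction angle = (5/4)*pi

enclosed vertex P5: corner angles sum to (25/12)*pi, defect = 2*pi - (25/12)*pi = -pi/12
the final direction is the initial angle plus the enclosed defects, taken mod 2*pi in the induced orientation
final angle = (4/3)*pi - pi/12 = (5/4)*pi (mod 2*pi)


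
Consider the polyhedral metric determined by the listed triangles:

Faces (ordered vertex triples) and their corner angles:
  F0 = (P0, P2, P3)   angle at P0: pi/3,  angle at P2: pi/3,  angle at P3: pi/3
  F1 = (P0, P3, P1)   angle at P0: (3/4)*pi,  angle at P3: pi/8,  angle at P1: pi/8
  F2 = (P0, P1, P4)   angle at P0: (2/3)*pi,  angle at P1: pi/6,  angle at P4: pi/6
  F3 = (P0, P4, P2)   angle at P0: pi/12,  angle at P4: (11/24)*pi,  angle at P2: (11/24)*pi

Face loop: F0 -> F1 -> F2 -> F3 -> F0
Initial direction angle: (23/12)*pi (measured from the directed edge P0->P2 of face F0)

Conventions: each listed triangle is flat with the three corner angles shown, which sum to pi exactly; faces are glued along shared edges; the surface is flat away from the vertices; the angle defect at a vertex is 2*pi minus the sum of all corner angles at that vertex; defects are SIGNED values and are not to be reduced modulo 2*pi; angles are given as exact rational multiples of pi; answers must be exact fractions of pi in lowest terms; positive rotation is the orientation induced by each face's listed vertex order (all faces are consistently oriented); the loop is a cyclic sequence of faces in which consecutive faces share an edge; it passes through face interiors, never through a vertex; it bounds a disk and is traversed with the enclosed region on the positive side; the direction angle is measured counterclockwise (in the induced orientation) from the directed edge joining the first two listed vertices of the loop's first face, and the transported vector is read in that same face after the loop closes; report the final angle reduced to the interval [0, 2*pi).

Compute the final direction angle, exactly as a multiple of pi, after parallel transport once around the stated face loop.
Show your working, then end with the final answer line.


enclosed vertex P0: corner angles sum to (11/6)*pi, defect = 2*pi - (11/6)*pi = pi/6
the final direction is the initial angle plus the enclosed defects, taken mod 2*pi in the induced orientation
final angle = (23/12)*pi + pi/6 = pi/12 (mod 2*pi)

Answer: final direction angle = pi/12


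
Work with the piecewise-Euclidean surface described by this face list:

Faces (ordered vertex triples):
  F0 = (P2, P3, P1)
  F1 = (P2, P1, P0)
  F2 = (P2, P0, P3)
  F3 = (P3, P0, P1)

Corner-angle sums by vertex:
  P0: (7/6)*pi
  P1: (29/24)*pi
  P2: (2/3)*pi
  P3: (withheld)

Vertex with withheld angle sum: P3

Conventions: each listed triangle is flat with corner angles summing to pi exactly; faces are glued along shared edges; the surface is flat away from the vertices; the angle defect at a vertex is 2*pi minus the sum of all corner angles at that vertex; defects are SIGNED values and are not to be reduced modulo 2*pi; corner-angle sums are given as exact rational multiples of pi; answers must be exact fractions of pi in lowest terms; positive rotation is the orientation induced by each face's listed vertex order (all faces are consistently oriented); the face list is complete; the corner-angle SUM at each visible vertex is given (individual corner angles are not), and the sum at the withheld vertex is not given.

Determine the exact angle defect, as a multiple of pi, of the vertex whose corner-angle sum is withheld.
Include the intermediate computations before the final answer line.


V = 4, E = 6, F = 4; chi = V - E + F = 2
Gauss-Bonnet: total defect = 2*pi*chi = 4*pi; visible defects sum to (71/24)*pi

Answer: defect(P3) = (25/24)*pi


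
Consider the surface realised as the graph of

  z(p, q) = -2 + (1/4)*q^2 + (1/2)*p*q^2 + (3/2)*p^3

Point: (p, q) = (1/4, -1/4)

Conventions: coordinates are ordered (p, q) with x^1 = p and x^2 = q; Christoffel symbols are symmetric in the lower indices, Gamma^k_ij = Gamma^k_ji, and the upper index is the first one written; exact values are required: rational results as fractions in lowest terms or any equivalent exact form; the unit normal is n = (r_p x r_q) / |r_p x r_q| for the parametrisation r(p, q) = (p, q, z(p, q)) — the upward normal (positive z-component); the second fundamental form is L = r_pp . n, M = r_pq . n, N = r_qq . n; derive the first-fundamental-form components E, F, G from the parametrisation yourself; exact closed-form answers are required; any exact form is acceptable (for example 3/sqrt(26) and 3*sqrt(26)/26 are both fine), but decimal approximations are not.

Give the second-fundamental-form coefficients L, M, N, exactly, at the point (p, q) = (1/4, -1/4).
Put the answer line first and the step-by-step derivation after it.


Answer: L = 18*sqrt(290)/145, M = -2*sqrt(290)/145, N = 6*sqrt(290)/145

z_p = 5/16, z_q = -3/16, z_pp = 9/4, z_pq = -1/4, z_qq = 3/4
E = 281/256, F = -15/256, G = 265/256; answer radicand W^2 = 145/128
unnormalised second-form numerators: l = 9/4, m = -1/4, n = 3/4; L = l/sqrt(145/128), and similarly M = m/sqrt(W^2), N = n/sqrt(W^2)


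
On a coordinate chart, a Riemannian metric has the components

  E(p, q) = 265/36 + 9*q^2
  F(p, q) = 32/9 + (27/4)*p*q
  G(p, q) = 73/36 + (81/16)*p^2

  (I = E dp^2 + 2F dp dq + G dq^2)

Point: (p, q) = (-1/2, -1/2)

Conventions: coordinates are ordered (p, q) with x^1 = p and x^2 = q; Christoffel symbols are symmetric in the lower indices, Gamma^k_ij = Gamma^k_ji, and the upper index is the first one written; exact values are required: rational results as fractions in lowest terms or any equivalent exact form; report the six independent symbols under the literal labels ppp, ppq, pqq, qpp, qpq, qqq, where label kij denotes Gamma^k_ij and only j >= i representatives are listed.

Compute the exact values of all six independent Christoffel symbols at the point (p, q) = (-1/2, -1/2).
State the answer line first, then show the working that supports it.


Answer: Gamma_ppp = -13590/9593, Gamma_ppq = -7137/19186, Gamma_pqq = -51219/76744, Gamma_qpp = 24912/9593, Gamma_qpq = -1692/9593, Gamma_qqq = 20385/19186

E = 173/18, F = 755/144, G = 1897/576 at the point
E_p = 0, E_q = -9, F_p = -27/8, F_q = -27/8, G_p = -81/16, G_q = 0
EG - F^2 = 9593/2304;  g^inv = (2304/9593) * [[1897/576, -755/144], [-755/144, 173/18]]
first-kind symbols [ij,l] = (1/2)(d_i g_jl + d_j g_il - d_l g_ij): [pp,p] = E_p/2 = 0, [pp,q] = F_p - E_q/2 = 9/8, [pq,p] = E_q/2 = -9/2, [pq,q] = G_p/2 = -81/32, [qq,p] = F_q - G_p/2 = -27/32, [qq,q] = G_q/2 = 0
Gamma^p_ij = (G*[ij,p] - F*[ij,q])/(EG - F^2), Gamma^q_ij = (E*[ij,q] - F*[ij,p])/(EG - F^2)


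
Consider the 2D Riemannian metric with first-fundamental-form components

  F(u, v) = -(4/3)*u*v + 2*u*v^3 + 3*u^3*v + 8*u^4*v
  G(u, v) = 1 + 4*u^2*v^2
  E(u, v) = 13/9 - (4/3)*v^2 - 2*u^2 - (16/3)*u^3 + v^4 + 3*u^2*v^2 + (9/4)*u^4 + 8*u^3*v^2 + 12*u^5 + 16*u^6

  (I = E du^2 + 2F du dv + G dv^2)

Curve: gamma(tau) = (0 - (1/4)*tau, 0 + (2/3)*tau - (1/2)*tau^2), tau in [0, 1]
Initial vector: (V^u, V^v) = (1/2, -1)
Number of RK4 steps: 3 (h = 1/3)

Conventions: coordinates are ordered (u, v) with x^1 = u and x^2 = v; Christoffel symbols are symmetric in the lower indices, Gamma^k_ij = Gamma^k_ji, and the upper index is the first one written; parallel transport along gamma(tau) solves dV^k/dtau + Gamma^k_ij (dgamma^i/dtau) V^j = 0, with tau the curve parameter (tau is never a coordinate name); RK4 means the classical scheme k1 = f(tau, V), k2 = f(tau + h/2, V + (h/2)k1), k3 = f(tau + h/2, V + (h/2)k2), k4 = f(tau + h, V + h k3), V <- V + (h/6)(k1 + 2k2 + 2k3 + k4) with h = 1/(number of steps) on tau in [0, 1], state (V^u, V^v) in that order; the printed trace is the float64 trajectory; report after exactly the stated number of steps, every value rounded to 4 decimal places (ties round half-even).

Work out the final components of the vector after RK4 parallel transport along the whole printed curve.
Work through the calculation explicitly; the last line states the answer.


gamma'(tau) = (-1/4, 2/3 - tau); f(tau, V)^k = -Gamma^k_ij(gamma(tau)) gamma'^i(tau) V^j; h = 1/3; intermediate values shown to 6 dp
curve data and Christoffel symbols at the stage parameters:
  tau = 0.000000: gamma = (0.000000, 0.000000), gamma' = (-0.250000, 0.666667); Gamma_uuu = 0.000000, Gamma_uuv = 0.000000, Gamma_uvv = 0.000000, Gamma_vuu = 0.000000, Gamma_vuv = 0.000000, Gamma_vvv = 0.000000
  tau = 0.166667: gamma = (-0.041667, 0.097222), gamma' = (-0.250000, 0.500000); Gamma_uuu = 0.047740, Gamma_uuv = -0.089115, Gamma_uvv = 0.038192, Gamma_vuu = 0.000591, Gamma_vuv = -0.001102, Gamma_vvv = 0.000472
  tau = 0.333333: gamma = (-0.083333, 0.166667), gamma' = (-0.250000, 0.333333); Gamma_uuu = 0.075165, Gamma_uuv = -0.150331, Gamma_uvv = 0.075165, Gamma_vuu = 0.003310, Gamma_vuv = -0.006620, Gamma_vvv = 0.003310
  tau = 0.500000: gamma = (-0.125000, 0.208333), gamma' = (-0.250000, 0.166667); Gamma_uuu = 0.083045, Gamma_uuv = -0.184544, Gamma_uvv = 0.110726, Gamma_vuu = 0.007118, Gamma_vuv = -0.015818, Gamma_vvv = 0.009491
  tau = 0.666667: gamma = (-0.166667, 0.222222), gamma' = (-0.250000, 0.000000); Gamma_uuu = 0.072892, Gamma_uuv = -0.194379, Gamma_uvv = 0.145784, Gamma_vuu = 0.009088, Gamma_vuv = -0.024234, Gamma_vvv = 0.018176
  tau = 0.833333: gamma = (-0.208333, 0.208333), gamma' = (-0.250000, -0.166667); Gamma_uuu = 0.045496, Gamma_uuv = -0.181984, Gamma_uvv = 0.181984, Gamma_vuu = 0.006645, Gamma_vuv = -0.026580, Gamma_vvv = 0.026580
  tau = 1.000000: gamma = (-0.250000, 0.166667), gamma' = (-0.250000, -0.333333); Gamma_uuu = 0.000000, Gamma_uuv = -0.147181, Gamma_uvv = 0.220772, Gamma_vuu = 0.000000, Gamma_vuv = -0.020185, Gamma_vvv = 0.030277
step 0: V^u = 0.5000, V^v = -1.0000
step 1: k1 = (0.000000, 0.000000), k2 = (0.069621, 0.000861), k3 = (0.070271, 0.000869), k4 = (0.098684, 0.004346); V <- V + (h/6)(k1 + 2k2 + 2k3 + k4): V^u = 0.5210, V^v = -0.9996
step 2: k1 = (0.098510, 0.004338), k2 = (0.092204, 0.007903), k3 = (0.092112, 0.007895), k4 = (0.058500, 0.007293); V <- V + (h/6)(k1 + 2k2 + 2k3 + k4): V^u = 0.5502, V^v = -0.9972
step 3: k1 = (0.058484, 0.007291), k2 = (0.004489, 0.000656), k3 = (0.004676, 0.000683), k4 = (-0.063753, -0.008743); V <- V + (h/6)(k1 + 2k2 + 2k3 + k4): V^u = 0.5510, V^v = -0.9971

Answer: V^u = 0.5510, V^v = -0.9971


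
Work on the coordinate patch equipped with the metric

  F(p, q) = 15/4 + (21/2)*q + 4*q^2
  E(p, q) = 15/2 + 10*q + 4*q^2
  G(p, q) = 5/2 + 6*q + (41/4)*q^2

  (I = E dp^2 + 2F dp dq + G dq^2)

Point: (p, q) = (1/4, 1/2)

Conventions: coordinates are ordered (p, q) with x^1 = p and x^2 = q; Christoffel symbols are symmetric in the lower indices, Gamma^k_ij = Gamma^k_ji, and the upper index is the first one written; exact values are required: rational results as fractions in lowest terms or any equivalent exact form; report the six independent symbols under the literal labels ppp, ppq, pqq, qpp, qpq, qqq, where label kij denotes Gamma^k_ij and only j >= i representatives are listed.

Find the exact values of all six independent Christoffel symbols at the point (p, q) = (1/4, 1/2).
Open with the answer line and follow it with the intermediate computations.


Answer: Gamma_ppp = 2240/283, Gamma_ppq = 1806/283, Gamma_pqq = 1141/283, Gamma_qpp = -3024/283, Gamma_qpq = -2240/283, Gamma_qqq = -1130/283

E = 27/2, F = 10, G = 129/16 at the point
E_p = 0, E_q = 14, F_p = 0, F_q = 29/2, G_p = 0, G_q = 65/4
EG - F^2 = 283/32;  g^inv = (32/283) * [[129/16, -10], [-10, 27/2]]
first-kind symbols [ij,l] = (1/2)(d_i g_jl + d_j g_il - d_l g_ij): [pp,p] = E_p/2 = 0, [pp,q] = F_p - E_q/2 = -7, [pq,p] = E_q/2 = 7, [pq,q] = G_p/2 = 0, [qq,p] = F_q - G_p/2 = 29/2, [qq,q] = G_q/2 = 65/8
Gamma^p_ij = (G*[ij,p] - F*[ij,q])/(EG - F^2), Gamma^q_ij = (E*[ij,q] - F*[ij,p])/(EG - F^2)


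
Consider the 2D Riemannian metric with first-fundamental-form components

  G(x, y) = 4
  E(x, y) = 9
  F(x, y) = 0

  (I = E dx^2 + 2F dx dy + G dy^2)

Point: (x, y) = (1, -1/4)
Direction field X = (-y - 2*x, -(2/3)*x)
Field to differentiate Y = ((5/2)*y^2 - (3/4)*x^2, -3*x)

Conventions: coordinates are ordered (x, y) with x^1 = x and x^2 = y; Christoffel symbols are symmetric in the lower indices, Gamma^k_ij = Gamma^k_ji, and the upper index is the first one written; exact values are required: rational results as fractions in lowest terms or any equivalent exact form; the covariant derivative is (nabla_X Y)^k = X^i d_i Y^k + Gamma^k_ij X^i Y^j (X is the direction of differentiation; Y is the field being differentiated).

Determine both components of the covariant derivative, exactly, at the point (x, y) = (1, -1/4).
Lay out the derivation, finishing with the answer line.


E = 9, F = 0, G = 4 at the point
E_x = 0, E_y = 0, F_x = 0, F_y = 0, G_x = 0, G_y = 0
EG - F^2 = 36;  g^inv = (1/36) * [[4, 0], [0, 9]]
first-kind symbols [ij,l] = (1/2)(d_i g_jl + d_j g_il - d_l g_ij): [xx,x] = E_x/2 = 0, [xx,y] = F_x - E_y/2 = 0, [xy,x] = E_y/2 = 0, [xy,y] = G_x/2 = 0, [yy,x] = F_y - G_x/2 = 0, [yy,y] = G_y/2 = 0
Gamma^x_ij = (G*[ij,x] - F*[ij,y])/(EG - F^2), Gamma^y_ij = (E*[ij,y] - F*[ij,x])/(EG - F^2)
Gamma_xxx = 0, Gamma_xxy = 0, Gamma_xyy = 0, Gamma_yxx = 0, Gamma_yxy = 0, Gamma_yyy = 0
X = (-7/4, -2/3), Y = (-19/32, -3) at the point

Answer: (nabla_X Y)^x = 83/24, (nabla_X Y)^y = 21/4


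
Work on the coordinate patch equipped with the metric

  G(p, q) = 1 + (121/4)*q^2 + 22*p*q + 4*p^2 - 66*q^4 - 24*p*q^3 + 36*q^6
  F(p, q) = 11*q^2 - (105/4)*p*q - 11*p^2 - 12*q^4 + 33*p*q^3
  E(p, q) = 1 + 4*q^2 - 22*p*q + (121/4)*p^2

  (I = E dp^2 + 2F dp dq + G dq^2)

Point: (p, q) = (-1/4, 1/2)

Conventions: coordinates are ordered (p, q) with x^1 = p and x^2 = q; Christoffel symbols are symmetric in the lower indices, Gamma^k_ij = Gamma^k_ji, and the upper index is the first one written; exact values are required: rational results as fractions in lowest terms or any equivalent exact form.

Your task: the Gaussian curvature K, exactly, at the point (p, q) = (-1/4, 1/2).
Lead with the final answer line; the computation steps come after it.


Answer: K = -38912/323761

E = 425/64, F = 57/16, G = 13/4, EG - F^2 = 569/64 at the point
E_p = -209/8, E_q = 19/2, F_p = -7/2, F_q = 43/8, G_p = 6, G_q = 3
E_qq = 8, F_pq = -3/2, G_pp = 8
Evaluate Brioschi's two determinant matrices M1, M2 and divide by (EG - F^2)^2.
M1 = [[-E_qq/2 + F_pq - G_pp/2, E_p/2, F_p - E_q/2], [F_q - G_p/2, E, F], [G_q/2, F, G]] = [[-19/2, -209/16, -33/4], [19/8, 425/64, 57/16], [3/2, 57/16, 13/4]]; det M1 = -657/16
M2 = [[0, E_q/2, G_p/2], [E_q/2, E, F], [G_p/2, F, G]] = [[0, 19/4, 3], [19/4, 425/64, 57/16], [3, 57/16, 13/4]]; det M2 = -505/16
det M1 - det M2 = -19/2; K = -19/2 / (569/64)^2 = -38912/323761


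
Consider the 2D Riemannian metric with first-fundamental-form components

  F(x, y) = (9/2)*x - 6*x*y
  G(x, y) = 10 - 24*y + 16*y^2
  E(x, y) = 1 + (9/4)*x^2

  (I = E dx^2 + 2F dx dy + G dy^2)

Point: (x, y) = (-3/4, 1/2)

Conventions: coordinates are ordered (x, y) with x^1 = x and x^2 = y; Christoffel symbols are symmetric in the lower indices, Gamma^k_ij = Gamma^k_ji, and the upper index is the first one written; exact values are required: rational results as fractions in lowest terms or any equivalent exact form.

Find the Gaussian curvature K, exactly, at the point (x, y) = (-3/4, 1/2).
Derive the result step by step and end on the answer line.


E = 145/64, F = -9/8, G = 2, EG - F^2 = 209/64 at the point
E_x = -27/8, E_y = 0, F_x = 3/2, F_y = 9/2, G_x = 0, G_y = -8
E_yy = 0, F_xy = -6, G_xx = 0
Apply the Brioschi formula K = (det M1 - det M2)/(EG - F^2)^2 over the derivative matrices of E, F, G.
M1 = [[-E_yy/2 + F_xy - G_xx/2, E_x/2, F_x - E_y/2], [F_y - G_x/2, E, F], [G_y/2, F, G]] = [[-6, -27/16, 3/2], [9/2, 145/64, -9/8], [-4, -9/8, 2]]; det M1 = -6
M2 = [[0, E_y/2, G_x/2], [E_y/2, E, F], [G_x/2, F, G]] = [[0, 0, 0], [0, 145/64, -9/8], [0, -9/8, 2]]; det M2 = 0
det M1 - det M2 = -6; K = -6 / (209/64)^2 = -24576/43681

Answer: K = -24576/43681


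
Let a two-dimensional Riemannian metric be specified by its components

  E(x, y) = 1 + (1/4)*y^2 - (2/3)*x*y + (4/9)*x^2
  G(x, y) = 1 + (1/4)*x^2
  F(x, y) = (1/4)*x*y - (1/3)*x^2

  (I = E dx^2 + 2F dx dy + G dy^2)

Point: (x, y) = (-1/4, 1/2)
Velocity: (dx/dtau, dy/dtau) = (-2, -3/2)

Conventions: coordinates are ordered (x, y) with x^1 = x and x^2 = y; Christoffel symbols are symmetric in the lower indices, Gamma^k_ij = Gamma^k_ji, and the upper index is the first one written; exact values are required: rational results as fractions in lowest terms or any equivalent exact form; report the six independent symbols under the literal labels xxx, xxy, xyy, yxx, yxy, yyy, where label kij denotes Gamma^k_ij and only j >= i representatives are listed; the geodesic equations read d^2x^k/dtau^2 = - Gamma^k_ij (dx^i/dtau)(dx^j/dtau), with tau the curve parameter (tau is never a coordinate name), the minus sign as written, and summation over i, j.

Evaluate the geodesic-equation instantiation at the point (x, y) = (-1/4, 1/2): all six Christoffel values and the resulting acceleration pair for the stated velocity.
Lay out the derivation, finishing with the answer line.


E = 169/144, F = -5/96, G = 65/64 at the point
E_x = -5/9, E_y = 5/12, F_x = 7/24, F_y = -1/16, G_x = -1/8, G_y = 0
EG - F^2 = 685/576;  g^inv = (576/685) * [[65/64, 5/96], [5/96, 169/144]]
first-kind symbols [ij,l] = (1/2)(d_i g_jl + d_j g_il - d_l g_ij): [xx,x] = E_x/2 = -5/18, [xx,y] = F_x - E_y/2 = 1/12, [xy,x] = E_y/2 = 5/24, [xy,y] = G_x/2 = -1/16, [yy,x] = F_y - G_x/2 = 0, [yy,y] = G_y/2 = 0
Gamma^x_ij = (G*[ij,x] - F*[ij,y])/(EG - F^2), Gamma^y_ij = (E*[ij,y] - F*[ij,x])/(EG - F^2)
Gamma_xxx = -32/137, Gamma_xxy = 24/137, Gamma_xyy = 0, Gamma_yxx = 48/685, Gamma_yxy = -36/685, Gamma_yyy = 0
d^2x/dtau^2 = -(Gamma_xxx*(-2)^2 + 2*Gamma_xxy*(-2)*(-3/2) + Gamma_xyy*(-3/2)^2) = -16/137
d^2y/dtau^2 = -(Gamma_yxx*(-2)^2 + 2*Gamma_yxy*(-2)*(-3/2) + Gamma_yyy*(-3/2)^2) = 24/685

Answer: Gamma_xxx = -32/137, Gamma_xxy = 24/137, Gamma_xyy = 0, Gamma_yxx = 48/685, Gamma_yxy = -36/685, Gamma_yyy = 0; accelerations (d^2x/dtau^2, d^2y/dtau^2) = (-16/137, 24/685)


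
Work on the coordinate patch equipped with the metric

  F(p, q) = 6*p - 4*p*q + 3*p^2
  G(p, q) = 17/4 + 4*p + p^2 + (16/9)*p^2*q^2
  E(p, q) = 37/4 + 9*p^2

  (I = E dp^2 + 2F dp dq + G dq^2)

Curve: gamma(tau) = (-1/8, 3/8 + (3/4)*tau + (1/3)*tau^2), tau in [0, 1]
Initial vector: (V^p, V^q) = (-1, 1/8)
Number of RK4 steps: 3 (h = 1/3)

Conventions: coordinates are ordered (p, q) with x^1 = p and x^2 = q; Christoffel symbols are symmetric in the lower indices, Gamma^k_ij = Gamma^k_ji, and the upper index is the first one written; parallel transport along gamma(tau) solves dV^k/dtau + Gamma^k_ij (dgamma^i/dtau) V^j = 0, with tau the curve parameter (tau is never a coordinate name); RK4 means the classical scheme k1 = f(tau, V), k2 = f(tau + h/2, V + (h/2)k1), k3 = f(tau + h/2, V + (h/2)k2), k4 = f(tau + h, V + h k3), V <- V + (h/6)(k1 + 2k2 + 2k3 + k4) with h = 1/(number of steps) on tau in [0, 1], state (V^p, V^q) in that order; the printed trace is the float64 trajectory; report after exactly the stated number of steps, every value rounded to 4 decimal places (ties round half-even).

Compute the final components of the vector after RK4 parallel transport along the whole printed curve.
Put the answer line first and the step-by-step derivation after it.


Answer: V^p = -0.9391, V^q = 0.5888

gamma'(tau) = (0, 3/4 + (2/3)*tau); f(tau, V)^k = -Gamma^k_ij(gamma(tau)) gamma'^i(tau) V^j; h = 1/3; intermediate values shown to 6 dp
curve data and Christoffel symbols at the stage parameters:
  tau = 0.000000: gamma = (-0.125000, 0.375000), gamma' = (0.000000, 0.750000); Gamma_ppp = -0.065670, Gamma_ppq = 0.027060, Gamma_pqq = -0.144025, Gamma_qpp = 0.985836, Gamma_qpq = 0.492821, Gamma_qqq = -0.016937
  tau = 0.166667: gamma = (-0.125000, 0.509259), gamma' = (0.000000, 0.861111); Gamma_ppp = -0.079580, Gamma_ppq = 0.023137, Gamma_pqq = -0.140906, Gamma_qpp = 0.842146, Gamma_qpq = 0.484449, Gamma_qqq = -0.013001
  tau = 0.333333: gamma = (-0.125000, 0.662037), gamma' = (0.000000, 0.972222); Gamma_ppp = -0.092872, Gamma_ppq = 0.018718, Gamma_pqq = -0.136390, Gamma_qpp = 0.679574, Gamma_qpq = 0.472383, Gamma_qqq = -0.008566
  tau = 0.500000: gamma = (-0.125000, 0.833333), gamma' = (0.000000, 1.083333); Gamma_ppp = -0.104594, Gamma_ppq = 0.013900, Gamma_pqq = -0.130103, Gamma_qpp = 0.498480, Gamma_qpq = 0.455667, Gamma_qqq = -0.003731
  tau = 0.666667: gamma = (-0.125000, 1.023148), gamma' = (0.000000, 1.194444); Gamma_ppp = -0.113696, Gamma_ppq = 0.008838, Gamma_pqq = -0.121623, Gamma_qpp = 0.299267, Gamma_qpq = 0.433252, Gamma_qqq = 0.001350
  tau = 0.833333: gamma = (-0.125000, 1.231481), gamma' = (0.000000, 1.305556); Gamma_ppp = -0.119034, Gamma_ppq = 0.003759, Gamma_pqq = -0.110475, Gamma_qpp = 0.082377, Gamma_qpq = 0.403996, Gamma_qqq = 0.006448
  tau = 1.000000: gamma = (-0.125000, 1.458333), gamma' = (0.000000, 1.416667); Gamma_ppp = -0.119380, Gamma_ppq = -0.001017, Gamma_pqq = -0.096126, Gamma_qpp = -0.151705, Gamma_qpq = 0.366674, Gamma_qqq = 0.011246
step 0: V^p = -1.0000, V^q = 0.1250
step 1: k1 = (0.033797, 0.371203), k2 = (0.042485, 0.416907), k3 = (0.043381, 0.416388), k4 = (0.052915, 0.454817); V <- V + (h/6)(k1 + 2k2 + 2k3 + k4): V^p = -0.9856, V^q = 0.2635
step 2: k1 = (0.052875, 0.454861), k2 = (0.062530, 0.483573), k3 = (0.063181, 0.482798), k4 = (0.071837, 0.498482); V <- V + (h/6)(k1 + 2k2 + 2k3 + k4): V^p = -0.9647, V^q = 0.4238
step 3: k1 = (0.071752, 0.498568), k2 = (0.077789, 0.498270), k3 = (0.077776, 0.497740), k4 = (0.078956, 0.478279); V <- V + (h/6)(k1 + 2k2 + 2k3 + k4): V^p = -0.9391, V^q = 0.5888


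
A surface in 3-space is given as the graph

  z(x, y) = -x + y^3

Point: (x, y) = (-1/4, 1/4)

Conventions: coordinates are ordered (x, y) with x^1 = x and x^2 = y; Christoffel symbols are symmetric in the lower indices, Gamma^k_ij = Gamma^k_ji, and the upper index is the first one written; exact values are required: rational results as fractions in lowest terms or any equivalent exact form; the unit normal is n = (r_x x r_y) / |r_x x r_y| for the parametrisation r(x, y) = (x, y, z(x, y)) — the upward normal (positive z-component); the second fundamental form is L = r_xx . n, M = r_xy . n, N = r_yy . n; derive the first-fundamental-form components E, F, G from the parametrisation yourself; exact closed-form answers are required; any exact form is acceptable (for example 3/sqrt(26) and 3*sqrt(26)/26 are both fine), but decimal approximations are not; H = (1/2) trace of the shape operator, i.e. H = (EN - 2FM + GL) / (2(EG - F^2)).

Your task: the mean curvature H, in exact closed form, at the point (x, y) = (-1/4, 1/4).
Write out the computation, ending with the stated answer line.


z_x = -1, z_y = 3/16, z_xx = 0, z_xy = 0, z_yy = 3/2
E = 2, F = -3/16, G = 265/256; answer radicand W^2 = 521/256
unnormalised second-form numerators: l = 0, m = 0, n = 3/2; L = l/sqrt(521/256), and similarly M = m/sqrt(W^2), N = n/sqrt(W^2)
H = (E*n - 2*F*m + G*l) / (2*(EG - F^2)*sqrt(W^2)); E*n - 2*F*m + G*l = 3, EG - F^2 = 521/256, so H = (384/521)/sqrt(521/256)

Answer: H = 6144*sqrt(521)/271441


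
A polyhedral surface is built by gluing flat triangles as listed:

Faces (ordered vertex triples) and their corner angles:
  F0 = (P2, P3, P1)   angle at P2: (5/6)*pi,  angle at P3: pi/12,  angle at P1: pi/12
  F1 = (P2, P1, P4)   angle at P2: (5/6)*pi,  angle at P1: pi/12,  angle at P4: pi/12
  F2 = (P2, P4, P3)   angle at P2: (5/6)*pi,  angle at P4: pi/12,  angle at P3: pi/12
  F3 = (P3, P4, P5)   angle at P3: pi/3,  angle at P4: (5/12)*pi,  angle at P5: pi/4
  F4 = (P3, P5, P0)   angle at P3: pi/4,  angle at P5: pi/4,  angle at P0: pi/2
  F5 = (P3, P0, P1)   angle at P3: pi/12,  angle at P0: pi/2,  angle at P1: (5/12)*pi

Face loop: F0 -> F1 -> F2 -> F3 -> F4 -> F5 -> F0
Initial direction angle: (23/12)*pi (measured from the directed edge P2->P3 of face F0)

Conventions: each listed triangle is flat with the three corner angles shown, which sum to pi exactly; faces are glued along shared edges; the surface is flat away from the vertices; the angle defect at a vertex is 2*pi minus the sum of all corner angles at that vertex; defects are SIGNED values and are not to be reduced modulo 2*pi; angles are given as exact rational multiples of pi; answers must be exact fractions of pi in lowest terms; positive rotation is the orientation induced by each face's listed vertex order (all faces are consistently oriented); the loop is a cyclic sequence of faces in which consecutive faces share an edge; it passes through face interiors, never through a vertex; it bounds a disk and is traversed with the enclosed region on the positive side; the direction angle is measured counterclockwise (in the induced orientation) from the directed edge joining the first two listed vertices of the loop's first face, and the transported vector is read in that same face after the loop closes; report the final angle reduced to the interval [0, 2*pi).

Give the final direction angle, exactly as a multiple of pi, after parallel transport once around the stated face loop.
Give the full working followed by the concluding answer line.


enclosed vertex P2: corner angles sum to (5/2)*pi, defect = 2*pi - (5/2)*pi = -pi/2
enclosed vertex P3: corner angles sum to (5/6)*pi, defect = 2*pi - (5/6)*pi = (7/6)*pi
holonomy = initial angle + sum of enclosed defects (mod 2*pi), positive in the induced orientation
final angle = (23/12)*pi + (2/3)*pi = (7/12)*pi (mod 2*pi)

Answer: final direction angle = (7/12)*pi


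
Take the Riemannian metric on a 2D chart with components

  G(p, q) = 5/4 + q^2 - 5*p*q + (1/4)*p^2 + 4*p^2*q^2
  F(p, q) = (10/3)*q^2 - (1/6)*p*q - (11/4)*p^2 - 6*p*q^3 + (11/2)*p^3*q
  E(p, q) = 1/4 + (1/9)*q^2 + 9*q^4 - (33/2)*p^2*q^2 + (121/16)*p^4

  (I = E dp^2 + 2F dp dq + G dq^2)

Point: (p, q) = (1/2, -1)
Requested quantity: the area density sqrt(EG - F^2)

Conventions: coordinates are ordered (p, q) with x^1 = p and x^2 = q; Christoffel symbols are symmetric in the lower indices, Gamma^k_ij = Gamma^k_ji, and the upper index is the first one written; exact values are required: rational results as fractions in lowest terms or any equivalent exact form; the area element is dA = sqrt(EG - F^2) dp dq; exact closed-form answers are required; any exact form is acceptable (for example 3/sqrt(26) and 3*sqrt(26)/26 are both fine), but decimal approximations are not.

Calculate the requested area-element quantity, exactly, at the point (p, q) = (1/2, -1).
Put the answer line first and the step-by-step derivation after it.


Answer: sqrt(EG - F^2) = sqrt(286205)/192

E = 13153/2304, F = 121/24, G = 93/16; EG - F^2 = 286205/36864


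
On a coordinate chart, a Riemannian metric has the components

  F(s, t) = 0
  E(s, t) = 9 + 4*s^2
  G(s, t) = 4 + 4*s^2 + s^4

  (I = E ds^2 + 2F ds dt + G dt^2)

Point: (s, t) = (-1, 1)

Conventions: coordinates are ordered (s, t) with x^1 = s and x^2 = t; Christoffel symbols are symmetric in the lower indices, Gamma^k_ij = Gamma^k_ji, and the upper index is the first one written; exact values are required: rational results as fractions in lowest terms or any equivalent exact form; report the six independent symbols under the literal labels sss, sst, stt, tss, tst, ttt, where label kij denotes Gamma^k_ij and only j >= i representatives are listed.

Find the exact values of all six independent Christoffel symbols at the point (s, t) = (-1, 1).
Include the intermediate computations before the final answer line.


E = 13, F = 0, G = 9 at the point
E_s = -8, E_t = 0, F_s = 0, F_t = 0, G_s = -12, G_t = 0
EG - F^2 = 117;  g^inv = (1/117) * [[9, 0], [0, 13]]
first-kind symbols [ij,l] = (1/2)(d_i g_jl + d_j g_il - d_l g_ij): [ss,s] = E_s/2 = -4, [ss,t] = F_s - E_t/2 = 0, [st,s] = E_t/2 = 0, [st,t] = G_s/2 = -6, [tt,s] = F_t - G_s/2 = 6, [tt,t] = G_t/2 = 0
Gamma^s_ij = (G*[ij,s] - F*[ij,t])/(EG - F^2), Gamma^t_ij = (E*[ij,t] - F*[ij,s])/(EG - F^2)

Answer: Gamma_sss = -4/13, Gamma_sst = 0, Gamma_stt = 6/13, Gamma_tss = 0, Gamma_tst = -2/3, Gamma_ttt = 0


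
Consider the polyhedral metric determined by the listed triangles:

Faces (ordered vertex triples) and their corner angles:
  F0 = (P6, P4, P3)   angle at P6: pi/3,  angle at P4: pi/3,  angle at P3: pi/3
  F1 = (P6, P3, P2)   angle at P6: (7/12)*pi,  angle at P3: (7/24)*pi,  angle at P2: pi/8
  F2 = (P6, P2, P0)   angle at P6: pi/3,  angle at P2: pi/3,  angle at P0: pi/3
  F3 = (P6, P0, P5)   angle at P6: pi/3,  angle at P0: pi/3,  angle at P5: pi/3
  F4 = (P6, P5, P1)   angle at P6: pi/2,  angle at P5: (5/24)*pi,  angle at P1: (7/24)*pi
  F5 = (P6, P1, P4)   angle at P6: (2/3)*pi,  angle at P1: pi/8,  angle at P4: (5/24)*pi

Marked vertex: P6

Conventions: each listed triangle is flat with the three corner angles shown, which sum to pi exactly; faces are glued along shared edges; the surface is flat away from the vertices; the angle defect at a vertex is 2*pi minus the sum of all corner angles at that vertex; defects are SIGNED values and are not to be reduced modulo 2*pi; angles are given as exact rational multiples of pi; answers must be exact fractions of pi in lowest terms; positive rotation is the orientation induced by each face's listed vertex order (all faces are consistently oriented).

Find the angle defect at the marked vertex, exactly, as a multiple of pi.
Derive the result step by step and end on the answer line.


Sum of corner angles at P6: (11/4)*pi
defect = 2*pi - (11/4)*pi

Answer: defect(P6) = (-3/4)*pi


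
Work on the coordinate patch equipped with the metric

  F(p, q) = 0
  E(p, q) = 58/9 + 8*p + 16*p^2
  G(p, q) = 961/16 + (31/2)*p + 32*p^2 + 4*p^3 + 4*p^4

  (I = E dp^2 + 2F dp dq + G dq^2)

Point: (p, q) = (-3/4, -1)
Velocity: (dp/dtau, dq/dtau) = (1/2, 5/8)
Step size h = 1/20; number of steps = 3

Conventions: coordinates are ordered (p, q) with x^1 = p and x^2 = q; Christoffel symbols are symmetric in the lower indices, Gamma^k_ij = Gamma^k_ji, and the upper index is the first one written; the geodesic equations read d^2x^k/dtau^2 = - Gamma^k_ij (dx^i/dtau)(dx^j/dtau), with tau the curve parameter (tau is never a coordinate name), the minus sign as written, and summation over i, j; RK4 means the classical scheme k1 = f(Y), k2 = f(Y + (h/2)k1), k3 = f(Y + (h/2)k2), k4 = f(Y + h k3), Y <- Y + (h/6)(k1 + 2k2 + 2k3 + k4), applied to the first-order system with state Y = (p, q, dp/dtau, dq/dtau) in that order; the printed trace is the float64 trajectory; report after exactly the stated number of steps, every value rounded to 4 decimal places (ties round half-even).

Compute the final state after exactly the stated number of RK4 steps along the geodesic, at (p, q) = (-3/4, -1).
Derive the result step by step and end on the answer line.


f(Y) = (dp/dtau, dq/dtau, -Gamma^p_ij Y'^i Y'^j, -Gamma^q_ij Y'^i Y'^j) with the Gammas evaluated at the stage position; h = 0.050000; intermediate values shown to 6 dp
step 0: p = -0.7500, q = -1.0000, dp/dtau = 0.5000, dq/dtau = 0.6250
step 1:
  k1: at (p, q) = (-0.750000, -1.000000), (dp/dtau, dq/dtau) = (0.500000, 0.625000); Gamma_ppp = -0.847059, Gamma_ppq = 0.000000, Gamma_pqq = 1.720588, Gamma_qpp = 0.000000, Gamma_qpq = -0.246154, Gamma_qqq = 0.000000; k1 = (0.500000, 0.625000, -0.460340, 0.153846)
  k2: at (p, q) = (-0.737500, -0.984375), (dp/dtau, dq/dtau) = (0.488491, 0.628846); Gamma_ppp = -0.843522, Gamma_ppq = 0.000000, Gamma_pqq = 1.708198, Gamma_qpp = 0.000000, Gamma_qpq = -0.240731, Gamma_qqq = 0.000000; k2 = (0.488491, 0.628846, -0.474218, 0.147899)
  k3: at (p, q) = (-0.737788, -0.984279), (dp/dtau, dq/dtau) = (0.488145, 0.628697); Gamma_ppp = -0.843610, Gamma_ppq = 0.000000, Gamma_pqq = 1.708495, Gamma_qpp = 0.000000, Gamma_qpq = -0.240857, Gamma_qqq = 0.000000; k3 = (0.488145, 0.628697, -0.474281, 0.147836)
  k4: at (p, q) = (-0.725593, -0.968565), (dp/dtau, dq/dtau) = (0.476286, 0.632392); Gamma_ppp = -0.839578, Gamma_ppq = 0.000000, Gamma_pqq = 1.695398, Gamma_qpp = 0.000000, Gamma_qpq = -0.235518, Gamma_qqq = 0.000000; k4 = (0.476286, 0.632392, -0.487565, 0.141876)
  Y <- Y + (h/6)(k1 + 2k2 + 2k3 + k4): p = -0.7256, q = -0.9686, dp/dtau = 0.4763, dq/dtau = 0.6324
step 2:
  k1: at (p, q) = (-0.725587, -0.968563), (dp/dtau, dq/dtau) = (0.476292, 0.632393); Gamma_ppp = -0.839576, Gamma_ppq = 0.000000, Gamma_pqq = 1.695391, Gamma_qpp = 0.000000, Gamma_qpq = -0.235516, Gamma_qqq = 0.000000; k1 = (0.476292, 0.632393, -0.487561, 0.141877)
  k2: at (p, q) = (-0.713680, -0.952753), (dp/dtau, dq/dtau) = (0.464103, 0.635940); Gamma_ppp = -0.835043, Gamma_ppq = 0.000000, Gamma_pqq = 1.681567, Gamma_qpp = 0.000000, Gamma_qpq = -0.230257, Gamma_qqq = 0.000000; k2 = (0.464103, 0.635940, -0.500198, 0.135917)
  k3: at (p, q) = (-0.713984, -0.952664), (dp/dtau, dq/dtau) = (0.463788, 0.635791); Gamma_ppp = -0.835166, Gamma_ppq = 0.000000, Gamma_pqq = 1.681934, Gamma_qpp = 0.000000, Gamma_qpq = -0.230392, Gamma_qqq = 0.000000; k3 = (0.463788, 0.635791, -0.500245, 0.135872)
  k4: at (p, q) = (-0.702398, -0.936773), (dp/dtau, dq/dtau) = (0.451280, 0.639187); Gamma_ppp = -0.830177, Gamma_ppq = 0.000000, Gamma_pqq = 1.667478, Gamma_qpp = 0.000000, Gamma_qpq = -0.225232, Gamma_qqq = 0.000000; k4 = (0.451280, 0.639187, -0.512196, 0.129938)
  Y <- Y + (h/6)(k1 + 2k2 + 2k3 + k4): p = -0.7024, q = -0.9368, dp/dtau = 0.4513, dq/dtau = 0.6392
step 3:
  k1: at (p, q) = (-0.702392, -0.936771), (dp/dtau, dq/dtau) = (0.451287, 0.639188); Gamma_ppp = -0.830174, Gamma_ppq = 0.000000, Gamma_pqq = 1.667471, Gamma_qpp = 0.000000, Gamma_qpq = -0.225230, Gamma_qqq = 0.000000; k1 = (0.451287, 0.639188, -0.512191, 0.129939)
  k2: at (p, q) = (-0.691110, -0.920791), (dp/dtau, dq/dtau) = (0.438482, 0.642437); Gamma_ppp = -0.824727, Gamma_ppq = 0.000000, Gamma_pqq = 1.652373, Gamma_qpp = 0.000000, Gamma_qpq = -0.220166, Gamma_qqq = 0.000000; k2 = (0.438482, 0.642437, -0.523408, 0.124040)
  k3: at (p, q) = (-0.691430, -0.920710), (dp/dtau, dq/dtau) = (0.438202, 0.642289); Gamma_ppp = -0.824890, Gamma_ppq = 0.000000, Gamma_pqq = 1.652816, Gamma_qpp = 0.000000, Gamma_qpq = -0.220310, Gamma_qqq = 0.000000; k3 = (0.438202, 0.642289, -0.523449, 0.124013)
  k4: at (p, q) = (-0.680482, -0.904656), (dp/dtau, dq/dtau) = (0.425115, 0.645389); Gamma_ppp = -0.819041, Gamma_ppq = 0.000000, Gamma_pqq = 1.637188, Gamma_qpp = 0.000000, Gamma_qpq = -0.215359, Gamma_qqq = 0.000000; k4 = (0.425115, 0.645389, -0.533914, 0.118174)
  Y <- Y + (h/6)(k1 + 2k2 + 2k3 + k4): p = -0.6805, q = -0.9047, dp/dtau = 0.4251, dq/dtau = 0.6454

Answer: p = -0.6805, q = -0.9047, dp/dtau = 0.4251, dq/dtau = 0.6454
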